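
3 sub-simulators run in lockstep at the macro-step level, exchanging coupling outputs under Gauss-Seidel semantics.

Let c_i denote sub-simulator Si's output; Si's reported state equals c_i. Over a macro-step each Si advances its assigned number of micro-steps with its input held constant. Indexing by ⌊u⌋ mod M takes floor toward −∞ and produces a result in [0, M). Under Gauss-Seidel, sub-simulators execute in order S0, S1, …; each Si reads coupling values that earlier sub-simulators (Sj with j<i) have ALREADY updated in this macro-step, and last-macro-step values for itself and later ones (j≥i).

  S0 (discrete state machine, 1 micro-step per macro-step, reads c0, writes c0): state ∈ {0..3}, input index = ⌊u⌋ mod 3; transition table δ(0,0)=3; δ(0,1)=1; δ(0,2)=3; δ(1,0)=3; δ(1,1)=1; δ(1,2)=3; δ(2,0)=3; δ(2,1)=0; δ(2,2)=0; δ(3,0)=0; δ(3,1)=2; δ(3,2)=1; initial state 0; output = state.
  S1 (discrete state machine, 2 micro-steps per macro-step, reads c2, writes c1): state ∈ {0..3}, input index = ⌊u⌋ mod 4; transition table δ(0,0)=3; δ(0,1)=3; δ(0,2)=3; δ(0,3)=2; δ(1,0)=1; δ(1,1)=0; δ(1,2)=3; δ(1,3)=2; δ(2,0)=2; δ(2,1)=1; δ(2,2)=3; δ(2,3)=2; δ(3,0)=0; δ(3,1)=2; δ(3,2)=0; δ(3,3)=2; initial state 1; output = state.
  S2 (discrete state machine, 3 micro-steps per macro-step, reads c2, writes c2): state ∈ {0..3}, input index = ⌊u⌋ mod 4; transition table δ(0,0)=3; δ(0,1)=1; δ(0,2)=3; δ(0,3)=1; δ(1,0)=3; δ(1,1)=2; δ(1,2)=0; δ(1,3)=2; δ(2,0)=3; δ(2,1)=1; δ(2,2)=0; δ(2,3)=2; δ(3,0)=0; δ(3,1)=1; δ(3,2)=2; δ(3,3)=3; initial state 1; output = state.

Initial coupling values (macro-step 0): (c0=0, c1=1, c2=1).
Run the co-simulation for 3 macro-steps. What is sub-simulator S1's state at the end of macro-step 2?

macro 1: S0 reads c0=0 → after 1×micro: 3; S1 reads c2=1 → after 2×micro: 3; S2 reads c2=1 → after 3×micro: 2 ⇒ (c0=3, c1=3, c2=2)
macro 2: S0 reads c0=3 → after 1×micro: 0; S1 reads c2=2 → after 2×micro: 3; S2 reads c2=2 → after 3×micro: 2 ⇒ (c0=0, c1=3, c2=2)
macro 3: S0 reads c0=0 → after 1×micro: 3; S1 reads c2=2 → after 2×micro: 3; S2 reads c2=2 → after 3×micro: 2 ⇒ (c0=3, c1=3, c2=2)

S1 state at macro-step 2 = 3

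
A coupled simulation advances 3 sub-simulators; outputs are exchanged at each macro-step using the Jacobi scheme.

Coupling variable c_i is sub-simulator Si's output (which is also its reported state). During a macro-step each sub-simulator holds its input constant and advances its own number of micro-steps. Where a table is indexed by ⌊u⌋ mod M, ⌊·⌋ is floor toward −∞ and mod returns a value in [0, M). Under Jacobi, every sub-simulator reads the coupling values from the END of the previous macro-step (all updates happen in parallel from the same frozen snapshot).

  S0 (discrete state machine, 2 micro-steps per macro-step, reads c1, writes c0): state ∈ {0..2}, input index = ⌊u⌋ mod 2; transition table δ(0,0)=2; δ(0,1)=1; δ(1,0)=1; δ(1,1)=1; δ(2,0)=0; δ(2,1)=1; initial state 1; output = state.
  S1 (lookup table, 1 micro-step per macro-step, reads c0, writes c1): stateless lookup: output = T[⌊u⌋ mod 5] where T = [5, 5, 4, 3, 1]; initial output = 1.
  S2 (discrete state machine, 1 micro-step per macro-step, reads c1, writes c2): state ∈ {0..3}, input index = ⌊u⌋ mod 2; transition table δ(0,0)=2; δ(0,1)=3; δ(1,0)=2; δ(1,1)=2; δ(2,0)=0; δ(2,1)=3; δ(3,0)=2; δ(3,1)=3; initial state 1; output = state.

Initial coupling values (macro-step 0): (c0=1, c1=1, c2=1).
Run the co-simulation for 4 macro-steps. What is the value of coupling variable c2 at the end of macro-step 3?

macro 1: S0 reads c1=1 → after 2×micro: 1; S1 reads c0=1 → after 1×micro: 5; S2 reads c1=1 → after 1×micro: 2 ⇒ (c0=1, c1=5, c2=2)
macro 2: S0 reads c1=5 → after 2×micro: 1; S1 reads c0=1 → after 1×micro: 5; S2 reads c1=5 → after 1×micro: 3 ⇒ (c0=1, c1=5, c2=3)
macro 3: S0 reads c1=5 → after 2×micro: 1; S1 reads c0=1 → after 1×micro: 5; S2 reads c1=5 → after 1×micro: 3 ⇒ (c0=1, c1=5, c2=3)
macro 4: S0 reads c1=5 → after 2×micro: 1; S1 reads c0=1 → after 1×micro: 5; S2 reads c1=5 → after 1×micro: 3 ⇒ (c0=1, c1=5, c2=3)

c2 at macro-step 3 = 3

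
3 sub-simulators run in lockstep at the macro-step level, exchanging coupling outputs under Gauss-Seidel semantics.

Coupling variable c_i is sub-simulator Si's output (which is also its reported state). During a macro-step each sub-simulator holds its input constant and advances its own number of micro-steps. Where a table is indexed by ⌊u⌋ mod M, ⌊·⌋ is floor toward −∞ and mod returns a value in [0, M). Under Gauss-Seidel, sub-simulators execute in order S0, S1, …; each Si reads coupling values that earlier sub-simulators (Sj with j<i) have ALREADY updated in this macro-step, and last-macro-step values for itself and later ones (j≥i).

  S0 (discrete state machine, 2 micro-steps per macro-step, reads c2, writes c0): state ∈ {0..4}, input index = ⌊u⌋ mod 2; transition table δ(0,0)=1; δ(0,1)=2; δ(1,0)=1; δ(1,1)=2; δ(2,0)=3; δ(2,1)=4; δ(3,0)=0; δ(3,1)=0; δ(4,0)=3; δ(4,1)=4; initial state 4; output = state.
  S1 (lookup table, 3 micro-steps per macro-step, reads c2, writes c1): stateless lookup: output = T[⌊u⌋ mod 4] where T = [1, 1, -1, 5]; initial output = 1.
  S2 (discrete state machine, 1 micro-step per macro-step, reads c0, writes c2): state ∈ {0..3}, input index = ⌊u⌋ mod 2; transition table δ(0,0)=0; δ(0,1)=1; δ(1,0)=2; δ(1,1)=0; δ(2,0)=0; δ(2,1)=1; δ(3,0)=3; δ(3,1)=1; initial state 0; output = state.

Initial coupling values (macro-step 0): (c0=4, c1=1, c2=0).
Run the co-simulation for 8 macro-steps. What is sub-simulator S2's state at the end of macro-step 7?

S2 state at macro-step 7 = 0

macro 1: S0 reads c2=0 → after 2×micro: 0; S1 reads c2=0 → after 3×micro: 1; S2 reads c0=0 → after 1×micro: 0 ⇒ (c0=0, c1=1, c2=0)
macro 2: S0 reads c2=0 → after 2×micro: 1; S1 reads c2=0 → after 3×micro: 1; S2 reads c0=1 → after 1×micro: 1 ⇒ (c0=1, c1=1, c2=1)
macro 3: S0 reads c2=1 → after 2×micro: 4; S1 reads c2=1 → after 3×micro: 1; S2 reads c0=4 → after 1×micro: 2 ⇒ (c0=4, c1=1, c2=2)
macro 4: S0 reads c2=2 → after 2×micro: 0; S1 reads c2=2 → after 3×micro: -1; S2 reads c0=0 → after 1×micro: 0 ⇒ (c0=0, c1=-1, c2=0)
macro 5: S0 reads c2=0 → after 2×micro: 1; S1 reads c2=0 → after 3×micro: 1; S2 reads c0=1 → after 1×micro: 1 ⇒ (c0=1, c1=1, c2=1)
macro 6: S0 reads c2=1 → after 2×micro: 4; S1 reads c2=1 → after 3×micro: 1; S2 reads c0=4 → after 1×micro: 2 ⇒ (c0=4, c1=1, c2=2)
macro 7: S0 reads c2=2 → after 2×micro: 0; S1 reads c2=2 → after 3×micro: -1; S2 reads c0=0 → after 1×micro: 0 ⇒ (c0=0, c1=-1, c2=0)
macro 8: S0 reads c2=0 → after 2×micro: 1; S1 reads c2=0 → after 3×micro: 1; S2 reads c0=1 → after 1×micro: 1 ⇒ (c0=1, c1=1, c2=1)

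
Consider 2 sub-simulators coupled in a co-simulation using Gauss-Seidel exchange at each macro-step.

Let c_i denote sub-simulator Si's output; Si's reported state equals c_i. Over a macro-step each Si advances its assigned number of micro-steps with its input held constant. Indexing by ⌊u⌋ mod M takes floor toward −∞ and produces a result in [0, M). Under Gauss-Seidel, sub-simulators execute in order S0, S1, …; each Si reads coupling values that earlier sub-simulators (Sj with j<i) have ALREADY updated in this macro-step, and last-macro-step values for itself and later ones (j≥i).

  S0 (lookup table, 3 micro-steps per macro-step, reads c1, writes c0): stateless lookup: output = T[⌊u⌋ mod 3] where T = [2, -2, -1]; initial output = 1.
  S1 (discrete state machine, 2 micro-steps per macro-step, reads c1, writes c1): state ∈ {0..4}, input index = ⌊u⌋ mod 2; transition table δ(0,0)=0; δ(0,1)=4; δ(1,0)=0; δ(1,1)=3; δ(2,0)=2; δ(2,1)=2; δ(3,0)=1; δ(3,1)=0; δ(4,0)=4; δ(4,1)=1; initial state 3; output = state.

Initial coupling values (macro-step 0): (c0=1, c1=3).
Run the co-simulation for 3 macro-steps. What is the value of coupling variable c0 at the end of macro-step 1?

c0 at macro-step 1 = 2

macro 1: S0 reads c1=3 → after 3×micro: 2; S1 reads c1=3 → after 2×micro: 4 ⇒ (c0=2, c1=4)
macro 2: S0 reads c1=4 → after 3×micro: -2; S1 reads c1=4 → after 2×micro: 4 ⇒ (c0=-2, c1=4)
macro 3: S0 reads c1=4 → after 3×micro: -2; S1 reads c1=4 → after 2×micro: 4 ⇒ (c0=-2, c1=4)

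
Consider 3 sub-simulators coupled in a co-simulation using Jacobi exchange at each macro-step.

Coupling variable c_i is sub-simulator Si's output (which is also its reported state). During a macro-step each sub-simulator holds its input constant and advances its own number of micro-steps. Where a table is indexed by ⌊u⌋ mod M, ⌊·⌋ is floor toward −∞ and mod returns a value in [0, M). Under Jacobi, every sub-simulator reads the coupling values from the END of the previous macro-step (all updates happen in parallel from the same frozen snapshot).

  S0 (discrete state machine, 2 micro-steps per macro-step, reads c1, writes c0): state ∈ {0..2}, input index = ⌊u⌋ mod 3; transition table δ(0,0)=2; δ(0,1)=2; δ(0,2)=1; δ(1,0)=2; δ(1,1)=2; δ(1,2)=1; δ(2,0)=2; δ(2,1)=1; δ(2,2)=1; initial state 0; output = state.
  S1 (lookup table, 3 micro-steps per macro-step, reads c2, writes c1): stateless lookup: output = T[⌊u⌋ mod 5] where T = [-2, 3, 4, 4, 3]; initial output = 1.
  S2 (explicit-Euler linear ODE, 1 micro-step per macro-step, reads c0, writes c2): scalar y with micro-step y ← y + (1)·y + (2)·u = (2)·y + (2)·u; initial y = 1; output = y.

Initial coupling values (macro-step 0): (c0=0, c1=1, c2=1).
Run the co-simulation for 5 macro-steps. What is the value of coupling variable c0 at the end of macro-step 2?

c0 at macro-step 2 = 2

macro 1: S0 reads c1=1 → after 2×micro: 1; S1 reads c2=1 → after 3×micro: 3; S2 reads c0=0 → after 1×micro: 2 ⇒ (c0=1, c1=3, c2=2)
macro 2: S0 reads c1=3 → after 2×micro: 2; S1 reads c2=2 → after 3×micro: 4; S2 reads c0=1 → after 1×micro: 6 ⇒ (c0=2, c1=4, c2=6)
macro 3: S0 reads c1=4 → after 2×micro: 2; S1 reads c2=6 → after 3×micro: 3; S2 reads c0=2 → after 1×micro: 16 ⇒ (c0=2, c1=3, c2=16)
macro 4: S0 reads c1=3 → after 2×micro: 2; S1 reads c2=16 → after 3×micro: 3; S2 reads c0=2 → after 1×micro: 36 ⇒ (c0=2, c1=3, c2=36)
macro 5: S0 reads c1=3 → after 2×micro: 2; S1 reads c2=36 → after 3×micro: 3; S2 reads c0=2 → after 1×micro: 76 ⇒ (c0=2, c1=3, c2=76)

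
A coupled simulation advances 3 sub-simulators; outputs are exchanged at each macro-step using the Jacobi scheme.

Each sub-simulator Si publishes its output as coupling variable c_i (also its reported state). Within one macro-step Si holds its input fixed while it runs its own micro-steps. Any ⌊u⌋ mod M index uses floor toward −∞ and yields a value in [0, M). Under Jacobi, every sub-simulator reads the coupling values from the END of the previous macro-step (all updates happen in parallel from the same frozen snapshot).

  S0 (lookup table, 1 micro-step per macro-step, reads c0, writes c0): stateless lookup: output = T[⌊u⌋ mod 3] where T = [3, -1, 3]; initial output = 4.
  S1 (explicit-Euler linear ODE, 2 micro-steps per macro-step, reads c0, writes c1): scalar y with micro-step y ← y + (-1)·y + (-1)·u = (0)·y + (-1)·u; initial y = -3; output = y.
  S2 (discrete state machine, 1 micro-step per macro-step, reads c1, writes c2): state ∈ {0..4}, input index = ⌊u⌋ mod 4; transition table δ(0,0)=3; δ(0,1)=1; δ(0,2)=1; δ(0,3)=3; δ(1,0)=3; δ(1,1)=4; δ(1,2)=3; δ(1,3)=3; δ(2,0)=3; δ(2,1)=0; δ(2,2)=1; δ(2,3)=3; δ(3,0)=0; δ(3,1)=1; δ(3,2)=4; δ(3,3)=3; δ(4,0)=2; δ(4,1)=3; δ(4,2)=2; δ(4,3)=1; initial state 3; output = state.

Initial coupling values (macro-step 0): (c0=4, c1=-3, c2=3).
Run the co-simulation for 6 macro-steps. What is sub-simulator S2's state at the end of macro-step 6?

S2 state at macro-step 6 = 1

macro 1: S0 reads c0=4 → after 1×micro: -1; S1 reads c0=4 → after 2×micro: -4; S2 reads c1=-3 → after 1×micro: 1 ⇒ (c0=-1, c1=-4, c2=1)
macro 2: S0 reads c0=-1 → after 1×micro: 3; S1 reads c0=-1 → after 2×micro: 1; S2 reads c1=-4 → after 1×micro: 3 ⇒ (c0=3, c1=1, c2=3)
macro 3: S0 reads c0=3 → after 1×micro: 3; S1 reads c0=3 → after 2×micro: -3; S2 reads c1=1 → after 1×micro: 1 ⇒ (c0=3, c1=-3, c2=1)
macro 4: S0 reads c0=3 → after 1×micro: 3; S1 reads c0=3 → after 2×micro: -3; S2 reads c1=-3 → after 1×micro: 4 ⇒ (c0=3, c1=-3, c2=4)
macro 5: S0 reads c0=3 → after 1×micro: 3; S1 reads c0=3 → after 2×micro: -3; S2 reads c1=-3 → after 1×micro: 3 ⇒ (c0=3, c1=-3, c2=3)
macro 6: S0 reads c0=3 → after 1×micro: 3; S1 reads c0=3 → after 2×micro: -3; S2 reads c1=-3 → after 1×micro: 1 ⇒ (c0=3, c1=-3, c2=1)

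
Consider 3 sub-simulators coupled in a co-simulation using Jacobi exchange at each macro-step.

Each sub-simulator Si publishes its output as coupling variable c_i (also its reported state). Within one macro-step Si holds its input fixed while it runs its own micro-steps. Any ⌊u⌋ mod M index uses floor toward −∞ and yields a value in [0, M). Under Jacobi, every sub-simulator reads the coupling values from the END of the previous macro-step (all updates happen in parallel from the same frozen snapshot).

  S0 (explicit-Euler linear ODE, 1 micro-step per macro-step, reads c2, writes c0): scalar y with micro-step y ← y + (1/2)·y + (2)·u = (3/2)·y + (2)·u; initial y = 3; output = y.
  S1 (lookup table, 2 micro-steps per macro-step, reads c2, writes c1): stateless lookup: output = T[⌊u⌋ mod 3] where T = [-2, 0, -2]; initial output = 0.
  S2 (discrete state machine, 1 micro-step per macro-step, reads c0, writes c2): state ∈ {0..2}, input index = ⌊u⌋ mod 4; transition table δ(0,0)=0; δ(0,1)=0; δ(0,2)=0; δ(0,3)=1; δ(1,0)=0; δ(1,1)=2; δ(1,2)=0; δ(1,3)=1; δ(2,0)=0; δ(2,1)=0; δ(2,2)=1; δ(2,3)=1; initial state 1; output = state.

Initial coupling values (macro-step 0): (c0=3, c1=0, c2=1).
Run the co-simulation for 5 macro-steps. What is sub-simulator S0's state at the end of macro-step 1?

S0 state at macro-step 1 = 13/2

macro 1: S0 reads c2=1 → after 1×micro: 13/2; S1 reads c2=1 → after 2×micro: 0; S2 reads c0=3 → after 1×micro: 1 ⇒ (c0=13/2, c1=0, c2=1)
macro 2: S0 reads c2=1 → after 1×micro: 47/4; S1 reads c2=1 → after 2×micro: 0; S2 reads c0=13/2 → after 1×micro: 0 ⇒ (c0=47/4, c1=0, c2=0)
macro 3: S0 reads c2=0 → after 1×micro: 141/8; S1 reads c2=0 → after 2×micro: -2; S2 reads c0=47/4 → after 1×micro: 1 ⇒ (c0=141/8, c1=-2, c2=1)
macro 4: S0 reads c2=1 → after 1×micro: 455/16; S1 reads c2=1 → after 2×micro: 0; S2 reads c0=141/8 → after 1×micro: 2 ⇒ (c0=455/16, c1=0, c2=2)
macro 5: S0 reads c2=2 → after 1×micro: 1493/32; S1 reads c2=2 → after 2×micro: -2; S2 reads c0=455/16 → after 1×micro: 0 ⇒ (c0=1493/32, c1=-2, c2=0)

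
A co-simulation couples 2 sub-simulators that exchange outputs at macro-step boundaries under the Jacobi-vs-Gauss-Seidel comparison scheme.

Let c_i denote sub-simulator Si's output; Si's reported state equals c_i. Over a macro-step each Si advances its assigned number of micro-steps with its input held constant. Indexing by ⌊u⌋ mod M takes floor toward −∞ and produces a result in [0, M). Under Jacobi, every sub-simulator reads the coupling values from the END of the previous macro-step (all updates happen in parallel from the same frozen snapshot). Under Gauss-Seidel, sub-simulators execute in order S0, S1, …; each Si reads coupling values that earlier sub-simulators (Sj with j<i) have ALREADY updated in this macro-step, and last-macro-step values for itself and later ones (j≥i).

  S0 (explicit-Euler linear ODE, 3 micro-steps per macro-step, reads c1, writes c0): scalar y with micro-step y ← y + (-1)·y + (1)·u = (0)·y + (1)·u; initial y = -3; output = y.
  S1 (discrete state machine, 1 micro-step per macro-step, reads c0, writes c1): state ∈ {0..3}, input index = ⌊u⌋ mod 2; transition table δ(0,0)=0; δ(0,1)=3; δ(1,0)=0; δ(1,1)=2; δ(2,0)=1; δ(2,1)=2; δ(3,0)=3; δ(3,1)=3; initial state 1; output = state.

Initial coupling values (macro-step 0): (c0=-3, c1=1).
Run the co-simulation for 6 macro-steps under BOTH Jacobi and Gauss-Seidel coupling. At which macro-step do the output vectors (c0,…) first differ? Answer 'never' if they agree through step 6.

first divergence at macro-step: 2

[Jacobi] macro 1: S0 reads c1=1 → after 3×micro: 1; S1 reads c0=-3 → after 1×micro: 2 ⇒ (c0=1, c1=2)
[Jacobi] macro 2: S0 reads c1=2 → after 3×micro: 2; S1 reads c0=1 → after 1×micro: 2 ⇒ (c0=2, c1=2)
[Jacobi] macro 3: S0 reads c1=2 → after 3×micro: 2; S1 reads c0=2 → after 1×micro: 1 ⇒ (c0=2, c1=1)
[Jacobi] macro 4: S0 reads c1=1 → after 3×micro: 1; S1 reads c0=2 → after 1×micro: 0 ⇒ (c0=1, c1=0)
[Jacobi] macro 5: S0 reads c1=0 → after 3×micro: 0; S1 reads c0=1 → after 1×micro: 3 ⇒ (c0=0, c1=3)
[Jacobi] macro 6: S0 reads c1=3 → after 3×micro: 3; S1 reads c0=0 → after 1×micro: 3 ⇒ (c0=3, c1=3)
[Gauss-Seidel] macro 1: S0 reads c1=1 → after 3×micro: 1; S1 reads c0=1 → after 1×micro: 2 ⇒ (c0=1, c1=2)
[Gauss-Seidel] macro 2: S0 reads c1=2 → after 3×micro: 2; S1 reads c0=2 → after 1×micro: 1 ⇒ (c0=2, c1=1)
[Gauss-Seidel] macro 3: S0 reads c1=1 → after 3×micro: 1; S1 reads c0=1 → after 1×micro: 2 ⇒ (c0=1, c1=2)
[Gauss-Seidel] macro 4: S0 reads c1=2 → after 3×micro: 2; S1 reads c0=2 → after 1×micro: 1 ⇒ (c0=2, c1=1)
[Gauss-Seidel] macro 5: S0 reads c1=1 → after 3×micro: 1; S1 reads c0=1 → after 1×micro: 2 ⇒ (c0=1, c1=2)
[Gauss-Seidel] macro 6: S0 reads c1=2 → after 3×micro: 2; S1 reads c0=2 → after 1×micro: 1 ⇒ (c0=2, c1=1)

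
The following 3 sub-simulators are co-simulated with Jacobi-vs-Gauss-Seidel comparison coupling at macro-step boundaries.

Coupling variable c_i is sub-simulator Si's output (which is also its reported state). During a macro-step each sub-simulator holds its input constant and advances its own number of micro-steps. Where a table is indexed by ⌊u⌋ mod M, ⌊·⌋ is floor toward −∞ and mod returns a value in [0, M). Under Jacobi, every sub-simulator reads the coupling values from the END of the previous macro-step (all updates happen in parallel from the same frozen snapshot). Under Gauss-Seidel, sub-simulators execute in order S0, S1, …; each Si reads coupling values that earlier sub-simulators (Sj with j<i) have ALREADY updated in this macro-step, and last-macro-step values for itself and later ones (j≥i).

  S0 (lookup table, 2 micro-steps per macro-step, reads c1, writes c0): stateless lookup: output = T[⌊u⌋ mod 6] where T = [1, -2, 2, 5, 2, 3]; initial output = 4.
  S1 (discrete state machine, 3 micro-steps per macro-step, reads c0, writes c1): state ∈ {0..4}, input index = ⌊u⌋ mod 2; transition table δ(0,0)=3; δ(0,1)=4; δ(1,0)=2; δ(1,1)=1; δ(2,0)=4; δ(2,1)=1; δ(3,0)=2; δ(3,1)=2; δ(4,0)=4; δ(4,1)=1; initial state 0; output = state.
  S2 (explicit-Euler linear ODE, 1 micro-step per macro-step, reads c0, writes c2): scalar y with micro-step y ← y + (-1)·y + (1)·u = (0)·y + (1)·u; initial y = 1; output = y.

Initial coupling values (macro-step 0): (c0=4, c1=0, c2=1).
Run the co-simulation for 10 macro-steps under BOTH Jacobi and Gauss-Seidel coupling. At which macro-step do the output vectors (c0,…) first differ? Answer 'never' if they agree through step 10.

[Jacobi] macro 1: S0 reads c1=0 → after 2×micro: 1; S1 reads c0=4 → after 3×micro: 4; S2 reads c0=4 → after 1×micro: 4 ⇒ (c0=1, c1=4, c2=4)
[Jacobi] macro 2: S0 reads c1=4 → after 2×micro: 2; S1 reads c0=1 → after 3×micro: 1; S2 reads c0=1 → after 1×micro: 1 ⇒ (c0=2, c1=1, c2=1)
[Jacobi] macro 3: S0 reads c1=1 → after 2×micro: -2; S1 reads c0=2 → after 3×micro: 4; S2 reads c0=2 → after 1×micro: 2 ⇒ (c0=-2, c1=4, c2=2)
[Jacobi] macro 4: S0 reads c1=4 → after 2×micro: 2; S1 reads c0=-2 → after 3×micro: 4; S2 reads c0=-2 → after 1×micro: -2 ⇒ (c0=2, c1=4, c2=-2)
[Jacobi] macro 5: S0 reads c1=4 → after 2×micro: 2; S1 reads c0=2 → after 3×micro: 4; S2 reads c0=2 → after 1×micro: 2 ⇒ (c0=2, c1=4, c2=2)
[Jacobi] macro 6: S0 reads c1=4 → after 2×micro: 2; S1 reads c0=2 → after 3×micro: 4; S2 reads c0=2 → after 1×micro: 2 ⇒ (c0=2, c1=4, c2=2)
[Jacobi] macro 7: S0 reads c1=4 → after 2×micro: 2; S1 reads c0=2 → after 3×micro: 4; S2 reads c0=2 → after 1×micro: 2 ⇒ (c0=2, c1=4, c2=2)
[Jacobi] macro 8: S0 reads c1=4 → after 2×micro: 2; S1 reads c0=2 → after 3×micro: 4; S2 reads c0=2 → after 1×micro: 2 ⇒ (c0=2, c1=4, c2=2)
[Jacobi] macro 9: S0 reads c1=4 → after 2×micro: 2; S1 reads c0=2 → after 3×micro: 4; S2 reads c0=2 → after 1×micro: 2 ⇒ (c0=2, c1=4, c2=2)
[Jacobi] macro 10: S0 reads c1=4 → after 2×micro: 2; S1 reads c0=2 → after 3×micro: 4; S2 reads c0=2 → after 1×micro: 2 ⇒ (c0=2, c1=4, c2=2)
[Gauss-Seidel] macro 1: S0 reads c1=0 → after 2×micro: 1; S1 reads c0=1 → after 3×micro: 1; S2 reads c0=1 → after 1×micro: 1 ⇒ (c0=1, c1=1, c2=1)
[Gauss-Seidel] macro 2: S0 reads c1=1 → after 2×micro: -2; S1 reads c0=-2 → after 3×micro: 4; S2 reads c0=-2 → after 1×micro: -2 ⇒ (c0=-2, c1=4, c2=-2)
[Gauss-Seidel] macro 3: S0 reads c1=4 → after 2×micro: 2; S1 reads c0=2 → after 3×micro: 4; S2 reads c0=2 → after 1×micro: 2 ⇒ (c0=2, c1=4, c2=2)
[Gauss-Seidel] macro 4: S0 reads c1=4 → after 2×micro: 2; S1 reads c0=2 → after 3×micro: 4; S2 reads c0=2 → after 1×micro: 2 ⇒ (c0=2, c1=4, c2=2)
[Gauss-Seidel] macro 5: S0 reads c1=4 → after 2×micro: 2; S1 reads c0=2 → after 3×micro: 4; S2 reads c0=2 → after 1×micro: 2 ⇒ (c0=2, c1=4, c2=2)
[Gauss-Seidel] macro 6: S0 reads c1=4 → after 2×micro: 2; S1 reads c0=2 → after 3×micro: 4; S2 reads c0=2 → after 1×micro: 2 ⇒ (c0=2, c1=4, c2=2)
[Gauss-Seidel] macro 7: S0 reads c1=4 → after 2×micro: 2; S1 reads c0=2 → after 3×micro: 4; S2 reads c0=2 → after 1×micro: 2 ⇒ (c0=2, c1=4, c2=2)
[Gauss-Seidel] macro 8: S0 reads c1=4 → after 2×micro: 2; S1 reads c0=2 → after 3×micro: 4; S2 reads c0=2 → after 1×micro: 2 ⇒ (c0=2, c1=4, c2=2)
[Gauss-Seidel] macro 9: S0 reads c1=4 → after 2×micro: 2; S1 reads c0=2 → after 3×micro: 4; S2 reads c0=2 → after 1×micro: 2 ⇒ (c0=2, c1=4, c2=2)
[Gauss-Seidel] macro 10: S0 reads c1=4 → after 2×micro: 2; S1 reads c0=2 → after 3×micro: 4; S2 reads c0=2 → after 1×micro: 2 ⇒ (c0=2, c1=4, c2=2)

first divergence at macro-step: 1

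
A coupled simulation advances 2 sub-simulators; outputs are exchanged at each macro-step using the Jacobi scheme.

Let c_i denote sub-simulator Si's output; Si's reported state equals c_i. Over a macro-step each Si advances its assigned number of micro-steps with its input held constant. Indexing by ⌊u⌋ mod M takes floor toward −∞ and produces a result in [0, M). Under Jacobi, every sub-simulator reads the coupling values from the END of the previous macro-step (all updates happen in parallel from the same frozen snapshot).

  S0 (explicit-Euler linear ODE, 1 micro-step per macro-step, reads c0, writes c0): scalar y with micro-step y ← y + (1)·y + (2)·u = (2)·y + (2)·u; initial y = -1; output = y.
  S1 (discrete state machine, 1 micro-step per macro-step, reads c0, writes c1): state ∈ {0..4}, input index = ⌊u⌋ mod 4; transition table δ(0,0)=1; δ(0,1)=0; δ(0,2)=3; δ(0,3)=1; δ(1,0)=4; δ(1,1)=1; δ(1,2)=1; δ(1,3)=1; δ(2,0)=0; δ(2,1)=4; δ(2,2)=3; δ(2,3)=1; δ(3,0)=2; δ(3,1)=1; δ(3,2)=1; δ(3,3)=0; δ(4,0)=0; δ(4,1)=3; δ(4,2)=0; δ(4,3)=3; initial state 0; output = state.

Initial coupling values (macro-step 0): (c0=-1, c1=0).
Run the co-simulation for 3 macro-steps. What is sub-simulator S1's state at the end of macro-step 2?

macro 1: S0 reads c0=-1 → after 1×micro: -4; S1 reads c0=-1 → after 1×micro: 1 ⇒ (c0=-4, c1=1)
macro 2: S0 reads c0=-4 → after 1×micro: -16; S1 reads c0=-4 → after 1×micro: 4 ⇒ (c0=-16, c1=4)
macro 3: S0 reads c0=-16 → after 1×micro: -64; S1 reads c0=-16 → after 1×micro: 0 ⇒ (c0=-64, c1=0)

S1 state at macro-step 2 = 4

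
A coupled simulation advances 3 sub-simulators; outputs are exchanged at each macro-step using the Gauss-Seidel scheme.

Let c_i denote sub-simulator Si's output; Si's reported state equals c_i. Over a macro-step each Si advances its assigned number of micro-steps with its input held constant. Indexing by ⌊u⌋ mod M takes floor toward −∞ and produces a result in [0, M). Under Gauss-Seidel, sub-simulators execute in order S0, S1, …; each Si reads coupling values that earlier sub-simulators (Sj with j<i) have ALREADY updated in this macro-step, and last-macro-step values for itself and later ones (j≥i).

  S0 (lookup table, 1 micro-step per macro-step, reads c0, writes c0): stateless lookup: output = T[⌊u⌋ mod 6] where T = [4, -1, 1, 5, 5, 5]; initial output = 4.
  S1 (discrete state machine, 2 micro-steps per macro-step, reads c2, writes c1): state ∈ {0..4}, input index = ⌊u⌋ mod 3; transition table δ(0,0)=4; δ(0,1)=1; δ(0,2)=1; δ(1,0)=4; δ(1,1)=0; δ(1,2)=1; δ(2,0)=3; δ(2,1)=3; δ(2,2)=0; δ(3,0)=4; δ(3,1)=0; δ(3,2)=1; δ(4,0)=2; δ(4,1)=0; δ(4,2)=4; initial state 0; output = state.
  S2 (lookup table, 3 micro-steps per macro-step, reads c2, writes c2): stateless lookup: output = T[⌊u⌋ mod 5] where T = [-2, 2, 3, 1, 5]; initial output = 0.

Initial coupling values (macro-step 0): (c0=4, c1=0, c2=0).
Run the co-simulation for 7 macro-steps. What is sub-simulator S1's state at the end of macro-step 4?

S1 state at macro-step 4 = 1

macro 1: S0 reads c0=4 → after 1×micro: 5; S1 reads c2=0 → after 2×micro: 2; S2 reads c2=0 → after 3×micro: -2 ⇒ (c0=5, c1=2, c2=-2)
macro 2: S0 reads c0=5 → after 1×micro: 5; S1 reads c2=-2 → after 2×micro: 0; S2 reads c2=-2 → after 3×micro: 1 ⇒ (c0=5, c1=0, c2=1)
macro 3: S0 reads c0=5 → after 1×micro: 5; S1 reads c2=1 → after 2×micro: 0; S2 reads c2=1 → after 3×micro: 2 ⇒ (c0=5, c1=0, c2=2)
macro 4: S0 reads c0=5 → after 1×micro: 5; S1 reads c2=2 → after 2×micro: 1; S2 reads c2=2 → after 3×micro: 3 ⇒ (c0=5, c1=1, c2=3)
macro 5: S0 reads c0=5 → after 1×micro: 5; S1 reads c2=3 → after 2×micro: 2; S2 reads c2=3 → after 3×micro: 1 ⇒ (c0=5, c1=2, c2=1)
macro 6: S0 reads c0=5 → after 1×micro: 5; S1 reads c2=1 → after 2×micro: 0; S2 reads c2=1 → after 3×micro: 2 ⇒ (c0=5, c1=0, c2=2)
macro 7: S0 reads c0=5 → after 1×micro: 5; S1 reads c2=2 → after 2×micro: 1; S2 reads c2=2 → after 3×micro: 3 ⇒ (c0=5, c1=1, c2=3)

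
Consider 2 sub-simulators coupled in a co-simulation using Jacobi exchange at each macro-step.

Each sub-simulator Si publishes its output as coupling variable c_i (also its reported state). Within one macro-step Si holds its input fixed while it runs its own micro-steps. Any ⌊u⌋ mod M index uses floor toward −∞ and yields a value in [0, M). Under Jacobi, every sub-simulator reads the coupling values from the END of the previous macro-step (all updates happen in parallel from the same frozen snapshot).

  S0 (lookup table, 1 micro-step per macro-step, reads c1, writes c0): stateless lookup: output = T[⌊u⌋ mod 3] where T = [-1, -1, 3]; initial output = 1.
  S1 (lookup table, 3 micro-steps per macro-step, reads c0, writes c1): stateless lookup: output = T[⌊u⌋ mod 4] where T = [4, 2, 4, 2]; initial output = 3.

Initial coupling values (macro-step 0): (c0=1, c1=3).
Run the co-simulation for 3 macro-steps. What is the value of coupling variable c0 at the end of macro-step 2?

macro 1: S0 reads c1=3 → after 1×micro: -1; S1 reads c0=1 → after 3×micro: 2 ⇒ (c0=-1, c1=2)
macro 2: S0 reads c1=2 → after 1×micro: 3; S1 reads c0=-1 → after 3×micro: 2 ⇒ (c0=3, c1=2)
macro 3: S0 reads c1=2 → after 1×micro: 3; S1 reads c0=3 → after 3×micro: 2 ⇒ (c0=3, c1=2)

c0 at macro-step 2 = 3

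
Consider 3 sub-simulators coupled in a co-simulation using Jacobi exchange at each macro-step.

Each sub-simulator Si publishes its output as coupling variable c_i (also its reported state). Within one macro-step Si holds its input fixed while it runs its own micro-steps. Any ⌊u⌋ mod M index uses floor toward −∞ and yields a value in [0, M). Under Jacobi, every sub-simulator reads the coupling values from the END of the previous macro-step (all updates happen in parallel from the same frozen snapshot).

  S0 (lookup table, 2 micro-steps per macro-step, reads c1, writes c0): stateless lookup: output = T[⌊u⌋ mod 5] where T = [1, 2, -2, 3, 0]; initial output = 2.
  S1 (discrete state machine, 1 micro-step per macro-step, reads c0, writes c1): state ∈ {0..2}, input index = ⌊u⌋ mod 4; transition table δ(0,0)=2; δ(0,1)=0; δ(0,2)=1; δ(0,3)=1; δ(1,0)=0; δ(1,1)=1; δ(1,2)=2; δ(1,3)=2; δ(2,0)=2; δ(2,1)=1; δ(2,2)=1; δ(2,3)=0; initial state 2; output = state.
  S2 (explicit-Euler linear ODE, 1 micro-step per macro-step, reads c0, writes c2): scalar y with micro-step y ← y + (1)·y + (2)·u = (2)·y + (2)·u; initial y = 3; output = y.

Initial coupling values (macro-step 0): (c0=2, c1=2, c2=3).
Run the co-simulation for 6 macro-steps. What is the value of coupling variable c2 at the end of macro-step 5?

macro 1: S0 reads c1=2 → after 2×micro: -2; S1 reads c0=2 → after 1×micro: 1; S2 reads c0=2 → after 1×micro: 10 ⇒ (c0=-2, c1=1, c2=10)
macro 2: S0 reads c1=1 → after 2×micro: 2; S1 reads c0=-2 → after 1×micro: 2; S2 reads c0=-2 → after 1×micro: 16 ⇒ (c0=2, c1=2, c2=16)
macro 3: S0 reads c1=2 → after 2×micro: -2; S1 reads c0=2 → after 1×micro: 1; S2 reads c0=2 → after 1×micro: 36 ⇒ (c0=-2, c1=1, c2=36)
macro 4: S0 reads c1=1 → after 2×micro: 2; S1 reads c0=-2 → after 1×micro: 2; S2 reads c0=-2 → after 1×micro: 68 ⇒ (c0=2, c1=2, c2=68)
macro 5: S0 reads c1=2 → after 2×micro: -2; S1 reads c0=2 → after 1×micro: 1; S2 reads c0=2 → after 1×micro: 140 ⇒ (c0=-2, c1=1, c2=140)
macro 6: S0 reads c1=1 → after 2×micro: 2; S1 reads c0=-2 → after 1×micro: 2; S2 reads c0=-2 → after 1×micro: 276 ⇒ (c0=2, c1=2, c2=276)

c2 at macro-step 5 = 140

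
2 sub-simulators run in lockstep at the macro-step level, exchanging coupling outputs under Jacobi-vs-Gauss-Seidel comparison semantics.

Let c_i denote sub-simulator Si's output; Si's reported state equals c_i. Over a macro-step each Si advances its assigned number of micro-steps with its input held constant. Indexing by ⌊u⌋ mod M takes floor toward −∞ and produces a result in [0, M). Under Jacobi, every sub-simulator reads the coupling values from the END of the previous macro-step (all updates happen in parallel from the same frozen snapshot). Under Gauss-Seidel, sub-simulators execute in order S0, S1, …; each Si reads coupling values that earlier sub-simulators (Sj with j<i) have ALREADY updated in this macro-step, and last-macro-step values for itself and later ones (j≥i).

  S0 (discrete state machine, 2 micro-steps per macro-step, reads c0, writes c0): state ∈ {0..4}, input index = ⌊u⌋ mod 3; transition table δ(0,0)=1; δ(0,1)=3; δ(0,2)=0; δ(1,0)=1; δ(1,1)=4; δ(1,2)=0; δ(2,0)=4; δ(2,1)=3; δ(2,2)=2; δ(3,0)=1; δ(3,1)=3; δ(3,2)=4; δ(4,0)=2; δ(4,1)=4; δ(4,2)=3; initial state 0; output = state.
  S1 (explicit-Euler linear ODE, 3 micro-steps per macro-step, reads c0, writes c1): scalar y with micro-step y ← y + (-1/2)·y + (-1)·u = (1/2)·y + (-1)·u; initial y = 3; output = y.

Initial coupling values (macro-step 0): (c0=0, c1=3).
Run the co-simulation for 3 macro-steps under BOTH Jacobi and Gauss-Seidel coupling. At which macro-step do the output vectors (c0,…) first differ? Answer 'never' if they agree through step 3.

first divergence at macro-step: 1

[Jacobi] macro 1: S0 reads c0=0 → after 2×micro: 1; S1 reads c0=0 → after 3×micro: 3/8 ⇒ (c0=1, c1=3/8)
[Jacobi] macro 2: S0 reads c0=1 → after 2×micro: 4; S1 reads c0=1 → after 3×micro: -109/64 ⇒ (c0=4, c1=-109/64)
[Jacobi] macro 3: S0 reads c0=4 → after 2×micro: 4; S1 reads c0=4 → after 3×micro: -3693/512 ⇒ (c0=4, c1=-3693/512)
[Gauss-Seidel] macro 1: S0 reads c0=0 → after 2×micro: 1; S1 reads c0=1 → after 3×micro: -11/8 ⇒ (c0=1, c1=-11/8)
[Gauss-Seidel] macro 2: S0 reads c0=1 → after 2×micro: 4; S1 reads c0=4 → after 3×micro: -459/64 ⇒ (c0=4, c1=-459/64)
[Gauss-Seidel] macro 3: S0 reads c0=4 → after 2×micro: 4; S1 reads c0=4 → after 3×micro: -4043/512 ⇒ (c0=4, c1=-4043/512)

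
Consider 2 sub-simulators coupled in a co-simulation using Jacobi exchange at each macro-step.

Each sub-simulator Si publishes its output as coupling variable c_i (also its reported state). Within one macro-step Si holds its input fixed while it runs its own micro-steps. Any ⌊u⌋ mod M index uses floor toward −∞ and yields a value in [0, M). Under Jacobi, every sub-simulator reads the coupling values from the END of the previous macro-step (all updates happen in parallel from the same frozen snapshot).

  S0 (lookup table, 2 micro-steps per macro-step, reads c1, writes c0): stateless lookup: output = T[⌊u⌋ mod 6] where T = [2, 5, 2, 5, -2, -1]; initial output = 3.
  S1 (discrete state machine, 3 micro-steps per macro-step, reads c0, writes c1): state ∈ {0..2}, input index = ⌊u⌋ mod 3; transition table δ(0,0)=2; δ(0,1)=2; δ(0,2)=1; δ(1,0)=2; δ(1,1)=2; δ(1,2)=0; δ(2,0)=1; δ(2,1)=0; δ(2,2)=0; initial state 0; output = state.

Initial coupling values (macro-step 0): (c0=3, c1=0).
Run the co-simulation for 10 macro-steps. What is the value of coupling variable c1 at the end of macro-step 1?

macro 1: S0 reads c1=0 → after 2×micro: 2; S1 reads c0=3 → after 3×micro: 2 ⇒ (c0=2, c1=2)
macro 2: S0 reads c1=2 → after 2×micro: 2; S1 reads c0=2 → after 3×micro: 0 ⇒ (c0=2, c1=0)
macro 3: S0 reads c1=0 → after 2×micro: 2; S1 reads c0=2 → after 3×micro: 1 ⇒ (c0=2, c1=1)
macro 4: S0 reads c1=1 → after 2×micro: 5; S1 reads c0=2 → after 3×micro: 0 ⇒ (c0=5, c1=0)
macro 5: S0 reads c1=0 → after 2×micro: 2; S1 reads c0=5 → after 3×micro: 1 ⇒ (c0=2, c1=1)
macro 6: S0 reads c1=1 → after 2×micro: 5; S1 reads c0=2 → after 3×micro: 0 ⇒ (c0=5, c1=0)
macro 7: S0 reads c1=0 → after 2×micro: 2; S1 reads c0=5 → after 3×micro: 1 ⇒ (c0=2, c1=1)
macro 8: S0 reads c1=1 → after 2×micro: 5; S1 reads c0=2 → after 3×micro: 0 ⇒ (c0=5, c1=0)
macro 9: S0 reads c1=0 → after 2×micro: 2; S1 reads c0=5 → after 3×micro: 1 ⇒ (c0=2, c1=1)
macro 10: S0 reads c1=1 → after 2×micro: 5; S1 reads c0=2 → after 3×micro: 0 ⇒ (c0=5, c1=0)

c1 at macro-step 1 = 2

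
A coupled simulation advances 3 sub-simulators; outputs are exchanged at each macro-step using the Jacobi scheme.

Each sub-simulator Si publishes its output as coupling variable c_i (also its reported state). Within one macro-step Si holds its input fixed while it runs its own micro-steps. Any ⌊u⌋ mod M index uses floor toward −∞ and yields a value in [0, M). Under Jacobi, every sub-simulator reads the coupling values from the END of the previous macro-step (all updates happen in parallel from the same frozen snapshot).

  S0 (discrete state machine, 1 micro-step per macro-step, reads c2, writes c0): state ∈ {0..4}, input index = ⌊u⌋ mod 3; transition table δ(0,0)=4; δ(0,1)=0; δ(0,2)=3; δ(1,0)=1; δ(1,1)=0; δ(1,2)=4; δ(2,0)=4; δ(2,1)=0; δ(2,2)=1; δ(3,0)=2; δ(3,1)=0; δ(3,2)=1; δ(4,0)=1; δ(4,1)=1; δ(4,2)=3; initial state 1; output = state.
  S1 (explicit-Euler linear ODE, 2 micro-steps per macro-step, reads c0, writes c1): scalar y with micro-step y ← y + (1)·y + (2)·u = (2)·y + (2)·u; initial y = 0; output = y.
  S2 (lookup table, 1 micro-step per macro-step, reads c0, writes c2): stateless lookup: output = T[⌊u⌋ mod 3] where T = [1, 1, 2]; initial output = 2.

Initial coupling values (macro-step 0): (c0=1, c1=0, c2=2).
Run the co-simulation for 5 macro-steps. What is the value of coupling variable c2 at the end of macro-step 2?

macro 1: S0 reads c2=2 → after 1×micro: 4; S1 reads c0=1 → after 2×micro: 6; S2 reads c0=1 → after 1×micro: 1 ⇒ (c0=4, c1=6, c2=1)
macro 2: S0 reads c2=1 → after 1×micro: 1; S1 reads c0=4 → after 2×micro: 48; S2 reads c0=4 → after 1×micro: 1 ⇒ (c0=1, c1=48, c2=1)
macro 3: S0 reads c2=1 → after 1×micro: 0; S1 reads c0=1 → after 2×micro: 198; S2 reads c0=1 → after 1×micro: 1 ⇒ (c0=0, c1=198, c2=1)
macro 4: S0 reads c2=1 → after 1×micro: 0; S1 reads c0=0 → after 2×micro: 792; S2 reads c0=0 → after 1×micro: 1 ⇒ (c0=0, c1=792, c2=1)
macro 5: S0 reads c2=1 → after 1×micro: 0; S1 reads c0=0 → after 2×micro: 3168; S2 reads c0=0 → after 1×micro: 1 ⇒ (c0=0, c1=3168, c2=1)

c2 at macro-step 2 = 1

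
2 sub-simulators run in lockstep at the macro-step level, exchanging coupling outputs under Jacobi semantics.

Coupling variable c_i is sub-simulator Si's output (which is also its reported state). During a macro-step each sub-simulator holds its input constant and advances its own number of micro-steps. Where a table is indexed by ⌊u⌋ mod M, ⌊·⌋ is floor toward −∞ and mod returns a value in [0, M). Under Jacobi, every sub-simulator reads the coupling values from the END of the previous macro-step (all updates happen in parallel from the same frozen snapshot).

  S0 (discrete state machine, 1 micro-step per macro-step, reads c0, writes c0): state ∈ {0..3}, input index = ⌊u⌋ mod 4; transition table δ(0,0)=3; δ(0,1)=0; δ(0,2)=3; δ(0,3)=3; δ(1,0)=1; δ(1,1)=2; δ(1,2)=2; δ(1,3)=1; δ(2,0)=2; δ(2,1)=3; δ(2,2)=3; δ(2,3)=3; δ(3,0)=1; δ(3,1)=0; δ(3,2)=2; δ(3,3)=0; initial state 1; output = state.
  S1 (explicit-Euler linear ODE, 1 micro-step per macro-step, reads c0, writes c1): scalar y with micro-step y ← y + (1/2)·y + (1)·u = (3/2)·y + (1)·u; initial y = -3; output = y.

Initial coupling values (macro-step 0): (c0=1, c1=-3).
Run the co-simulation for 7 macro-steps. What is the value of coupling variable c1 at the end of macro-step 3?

macro 1: S0 reads c0=1 → after 1×micro: 2; S1 reads c0=1 → after 1×micro: -7/2 ⇒ (c0=2, c1=-7/2)
macro 2: S0 reads c0=2 → after 1×micro: 3; S1 reads c0=2 → after 1×micro: -13/4 ⇒ (c0=3, c1=-13/4)
macro 3: S0 reads c0=3 → after 1×micro: 0; S1 reads c0=3 → after 1×micro: -15/8 ⇒ (c0=0, c1=-15/8)
macro 4: S0 reads c0=0 → after 1×micro: 3; S1 reads c0=0 → after 1×micro: -45/16 ⇒ (c0=3, c1=-45/16)
macro 5: S0 reads c0=3 → after 1×micro: 0; S1 reads c0=3 → after 1×micro: -39/32 ⇒ (c0=0, c1=-39/32)
macro 6: S0 reads c0=0 → after 1×micro: 3; S1 reads c0=0 → after 1×micro: -117/64 ⇒ (c0=3, c1=-117/64)
macro 7: S0 reads c0=3 → after 1×micro: 0; S1 reads c0=3 → after 1×micro: 33/128 ⇒ (c0=0, c1=33/128)

c1 at macro-step 3 = -15/8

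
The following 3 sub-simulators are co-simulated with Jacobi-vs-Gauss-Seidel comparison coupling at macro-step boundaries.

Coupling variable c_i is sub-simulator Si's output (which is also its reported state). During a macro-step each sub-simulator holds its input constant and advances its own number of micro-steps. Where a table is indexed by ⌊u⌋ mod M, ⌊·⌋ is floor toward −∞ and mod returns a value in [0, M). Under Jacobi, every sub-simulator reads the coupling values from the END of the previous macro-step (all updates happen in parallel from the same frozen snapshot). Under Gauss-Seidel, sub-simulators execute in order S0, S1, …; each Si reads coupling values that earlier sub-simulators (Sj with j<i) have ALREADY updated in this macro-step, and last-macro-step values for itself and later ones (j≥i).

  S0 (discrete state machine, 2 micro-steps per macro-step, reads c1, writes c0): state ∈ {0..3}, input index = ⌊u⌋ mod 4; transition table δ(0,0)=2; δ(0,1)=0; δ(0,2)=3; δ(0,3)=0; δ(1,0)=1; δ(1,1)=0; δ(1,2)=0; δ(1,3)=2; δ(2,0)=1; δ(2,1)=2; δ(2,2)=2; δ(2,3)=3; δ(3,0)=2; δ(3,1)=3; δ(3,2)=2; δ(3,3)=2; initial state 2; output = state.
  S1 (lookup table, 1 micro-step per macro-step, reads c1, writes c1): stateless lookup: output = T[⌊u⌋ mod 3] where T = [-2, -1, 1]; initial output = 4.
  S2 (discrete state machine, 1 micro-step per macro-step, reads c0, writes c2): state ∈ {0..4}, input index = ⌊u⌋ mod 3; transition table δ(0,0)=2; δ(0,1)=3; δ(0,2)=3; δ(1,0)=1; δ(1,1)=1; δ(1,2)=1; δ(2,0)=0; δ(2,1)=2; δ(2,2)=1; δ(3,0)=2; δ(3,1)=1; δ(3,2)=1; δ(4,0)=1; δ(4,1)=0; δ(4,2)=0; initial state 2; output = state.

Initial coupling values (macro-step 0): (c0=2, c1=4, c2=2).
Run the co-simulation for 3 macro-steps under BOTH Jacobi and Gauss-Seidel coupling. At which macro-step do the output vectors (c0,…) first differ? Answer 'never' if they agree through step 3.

[Jacobi] macro 1: S0 reads c1=4 → after 2×micro: 1; S1 reads c1=4 → after 1×micro: -1; S2 reads c0=2 → after 1×micro: 1 ⇒ (c0=1, c1=-1, c2=1)
[Jacobi] macro 2: S0 reads c1=-1 → after 2×micro: 3; S1 reads c1=-1 → after 1×micro: 1; S2 reads c0=1 → after 1×micro: 1 ⇒ (c0=3, c1=1, c2=1)
[Jacobi] macro 3: S0 reads c1=1 → after 2×micro: 3; S1 reads c1=1 → after 1×micro: -1; S2 reads c0=3 → after 1×micro: 1 ⇒ (c0=3, c1=-1, c2=1)
[Gauss-Seidel] macro 1: S0 reads c1=4 → after 2×micro: 1; S1 reads c1=4 → after 1×micro: -1; S2 reads c0=1 → after 1×micro: 2 ⇒ (c0=1, c1=-1, c2=2)
[Gauss-Seidel] macro 2: S0 reads c1=-1 → after 2×micro: 3; S1 reads c1=-1 → after 1×micro: 1; S2 reads c0=3 → after 1×micro: 0 ⇒ (c0=3, c1=1, c2=0)
[Gauss-Seidel] macro 3: S0 reads c1=1 → after 2×micro: 3; S1 reads c1=1 → after 1×micro: -1; S2 reads c0=3 → after 1×micro: 2 ⇒ (c0=3, c1=-1, c2=2)

first divergence at macro-step: 1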